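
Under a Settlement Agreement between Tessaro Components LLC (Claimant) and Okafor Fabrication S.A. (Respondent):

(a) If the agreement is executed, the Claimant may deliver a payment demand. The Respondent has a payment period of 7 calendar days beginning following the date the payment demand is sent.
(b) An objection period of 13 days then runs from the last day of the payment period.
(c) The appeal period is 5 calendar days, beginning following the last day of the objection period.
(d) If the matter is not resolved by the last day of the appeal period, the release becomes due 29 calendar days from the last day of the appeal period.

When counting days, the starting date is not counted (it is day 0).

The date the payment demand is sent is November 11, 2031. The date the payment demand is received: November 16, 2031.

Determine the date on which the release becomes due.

The last day of the payment period: 7 calendar days after November 11, 2031 is November 18, 2031.
The last day of the objection period: November 18, 2031 + 13 days = December 1, 2031.
The last day of the appeal period: December 1, 2031 + 5 days = December 6, 2031.
Adding 29 calendar days to December 6, 2031 gives January 4, 2032, which is the date on which the release becomes due.

January 4, 2032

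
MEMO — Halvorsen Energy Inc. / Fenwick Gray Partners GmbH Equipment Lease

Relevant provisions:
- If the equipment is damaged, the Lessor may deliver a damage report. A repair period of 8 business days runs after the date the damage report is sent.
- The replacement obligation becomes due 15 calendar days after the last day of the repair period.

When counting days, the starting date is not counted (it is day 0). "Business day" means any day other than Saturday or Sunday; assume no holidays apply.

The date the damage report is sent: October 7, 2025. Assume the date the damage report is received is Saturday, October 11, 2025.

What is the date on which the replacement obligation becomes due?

November 1, 2025

The last day of the repair period: counting 8 business days from Tuesday, October 7, 2025 (Oct 8, Oct 9, Oct 10, Oct 13, Oct 14, Oct 15, Oct 16, Oct 17, skipping weekends) reaches Friday, October 17, 2025.
The date on which the replacement obligation becomes due: 15 calendar days after October 17, 2025 is November 1, 2025.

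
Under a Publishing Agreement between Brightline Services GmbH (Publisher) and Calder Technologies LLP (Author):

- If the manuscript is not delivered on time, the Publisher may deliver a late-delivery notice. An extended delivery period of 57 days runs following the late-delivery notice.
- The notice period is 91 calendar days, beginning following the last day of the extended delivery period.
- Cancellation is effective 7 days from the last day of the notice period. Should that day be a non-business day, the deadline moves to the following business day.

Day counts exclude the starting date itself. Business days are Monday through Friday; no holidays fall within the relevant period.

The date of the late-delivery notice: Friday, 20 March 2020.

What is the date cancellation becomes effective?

The last day of the extended delivery period: 57 calendar days after 20 March 2020 is 16 May 2020.
The last day of the notice period: 16 May 2020 + 91 days = 15 August 2020.
The date cancellation becomes effective: 15 August 2020 + 7 days = 22 August 2020. That falls on a Saturday, so it rolls to the next business day, Monday, 24 August 2020.

24 August 2020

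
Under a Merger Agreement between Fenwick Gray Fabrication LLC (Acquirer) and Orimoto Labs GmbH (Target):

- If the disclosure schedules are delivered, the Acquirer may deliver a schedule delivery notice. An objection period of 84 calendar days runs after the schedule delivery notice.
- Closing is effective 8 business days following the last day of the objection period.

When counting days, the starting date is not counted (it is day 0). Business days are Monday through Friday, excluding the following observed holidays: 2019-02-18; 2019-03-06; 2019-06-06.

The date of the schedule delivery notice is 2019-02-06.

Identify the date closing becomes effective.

Adding 84 calendar days to 2019-02-06 gives 2019-05-01, which is the last day of the objection period.
The date closing becomes effective: counting 8 business days from Wednesday, 2019-05-01 (May 2, May 3, May 6, May 7, May 8, May 9, May 10, May 13, skipping weekends) reaches Monday, 2019-05-13.

2019-05-13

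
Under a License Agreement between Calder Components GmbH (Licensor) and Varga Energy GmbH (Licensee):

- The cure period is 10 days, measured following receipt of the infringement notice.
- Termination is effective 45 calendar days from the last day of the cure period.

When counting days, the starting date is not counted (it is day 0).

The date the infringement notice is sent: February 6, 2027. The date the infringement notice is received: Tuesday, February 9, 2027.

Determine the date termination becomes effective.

April 5, 2027

The last day of the cure period: 10 calendar days after February 9, 2027 is February 19, 2027.
The date termination becomes effective: 45 calendar days after February 19, 2027 is April 5, 2027.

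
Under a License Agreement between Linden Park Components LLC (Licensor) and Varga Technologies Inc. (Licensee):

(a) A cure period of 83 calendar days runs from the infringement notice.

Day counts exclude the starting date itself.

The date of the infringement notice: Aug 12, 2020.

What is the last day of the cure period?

Nov 3, 2020

The last day of the cure period: Aug 12, 2020 + 83 days = Nov 3, 2020.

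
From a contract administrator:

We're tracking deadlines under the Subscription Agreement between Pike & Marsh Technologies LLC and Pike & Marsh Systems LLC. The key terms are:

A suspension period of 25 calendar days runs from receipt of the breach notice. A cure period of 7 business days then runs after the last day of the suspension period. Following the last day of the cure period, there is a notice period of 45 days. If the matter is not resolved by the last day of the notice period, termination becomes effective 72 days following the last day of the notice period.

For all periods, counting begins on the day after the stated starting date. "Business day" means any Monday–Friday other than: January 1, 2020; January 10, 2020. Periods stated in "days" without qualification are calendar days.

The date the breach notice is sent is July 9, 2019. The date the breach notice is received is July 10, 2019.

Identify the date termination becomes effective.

Adding 25 calendar days to July 10, 2019 gives August 4, 2019, which is the last day of the suspension period.
From Sunday, August 4, 2019, 7 business days (Aug 5, Aug 6, Aug 7, Aug 8, Aug 9, Aug 12, Aug 13, skipping weekends) brings us to Tuesday, August 13, 2019, which is the last day of the cure period.
Adding 45 calendar days to August 13, 2019 gives September 27, 2019, which is the last day of the notice period.
Adding 72 calendar days to September 27, 2019 gives December 8, 2019, which is the date termination becomes effective.

December 8, 2019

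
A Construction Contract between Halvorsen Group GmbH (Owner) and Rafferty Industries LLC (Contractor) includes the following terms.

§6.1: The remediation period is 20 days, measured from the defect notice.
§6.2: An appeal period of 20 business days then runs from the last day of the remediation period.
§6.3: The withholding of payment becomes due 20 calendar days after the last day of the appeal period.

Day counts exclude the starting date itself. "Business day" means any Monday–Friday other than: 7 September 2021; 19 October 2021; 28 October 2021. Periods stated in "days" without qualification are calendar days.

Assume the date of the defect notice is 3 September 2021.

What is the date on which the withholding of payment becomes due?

Adding 20 calendar days to 3 September 2021 gives 23 September 2021, which is the last day of the remediation period.
The last day of the appeal period: 20 business days after Thursday, 23 September 2021, skipping weekends and the listed holiday on Oct 19 — Sep 24, Sep 27, Sep 28, Sep 29, …, Oct 20, Oct 21, Oct 22 — lands on Friday, 22 October 2021.
The date on which the withholding of payment becomes due: 22 October 2021 + 20 days = 11 November 2021.

11 November 2021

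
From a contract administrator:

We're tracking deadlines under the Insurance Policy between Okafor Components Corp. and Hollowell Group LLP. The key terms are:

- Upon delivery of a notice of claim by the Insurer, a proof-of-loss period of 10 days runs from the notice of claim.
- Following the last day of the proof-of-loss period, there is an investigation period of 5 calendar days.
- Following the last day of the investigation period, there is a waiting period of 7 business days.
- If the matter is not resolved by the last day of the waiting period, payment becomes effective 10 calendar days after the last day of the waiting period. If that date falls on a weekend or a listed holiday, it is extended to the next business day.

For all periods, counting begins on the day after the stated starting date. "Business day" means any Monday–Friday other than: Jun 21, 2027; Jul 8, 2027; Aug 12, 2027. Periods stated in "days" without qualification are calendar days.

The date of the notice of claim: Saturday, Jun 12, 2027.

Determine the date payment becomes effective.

The last day of the proof-of-loss period: 10 calendar days after Jun 12, 2027 is Jun 22, 2027.
The last day of the investigation period: 5 calendar days after Jun 22, 2027 is Jun 27, 2027.
From Sunday, Jun 27, 2027, 7 business days (Jun 28, Jun 29, Jun 30, Jul 1, Jul 2, Jul 5, Jul 6, skipping weekends) brings us to Tuesday, Jul 6, 2027, which is the last day of the waiting period.
The date payment becomes effective: Jul 6, 2027 + 10 days = Jul 16, 2027. Jul 16, 2027 is a Friday and is not a listed holiday, so no roll-forward applies.

Jul 16, 2027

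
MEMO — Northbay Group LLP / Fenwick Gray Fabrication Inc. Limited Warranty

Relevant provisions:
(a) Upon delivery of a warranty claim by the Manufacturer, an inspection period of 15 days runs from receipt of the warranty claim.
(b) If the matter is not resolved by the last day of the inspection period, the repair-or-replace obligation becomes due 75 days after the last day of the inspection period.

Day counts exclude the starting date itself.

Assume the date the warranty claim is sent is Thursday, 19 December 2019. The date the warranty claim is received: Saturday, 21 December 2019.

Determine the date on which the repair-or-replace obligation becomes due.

20 March 2020

The last day of the inspection period: 21 December 2019 + 15 days = 5 January 2020.
Adding 75 calendar days to 5 January 2020 gives 20 March 2020, which is the date on which the repair-or-replace obligation becomes due.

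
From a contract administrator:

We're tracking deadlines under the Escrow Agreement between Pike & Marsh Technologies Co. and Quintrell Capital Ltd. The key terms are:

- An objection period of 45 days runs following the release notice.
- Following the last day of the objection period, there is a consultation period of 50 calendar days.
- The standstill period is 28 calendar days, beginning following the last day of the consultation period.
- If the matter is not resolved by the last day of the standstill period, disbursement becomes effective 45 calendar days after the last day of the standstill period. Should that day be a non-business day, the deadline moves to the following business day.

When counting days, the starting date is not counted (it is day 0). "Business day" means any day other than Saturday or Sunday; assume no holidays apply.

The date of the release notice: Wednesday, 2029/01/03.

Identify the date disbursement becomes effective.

2029/06/20

The last day of the objection period: 45 calendar days after 2029/01/03 is 2029/02/17.
Adding 50 calendar days to 2029/02/17 gives 2029/04/08, which is the last day of the consultation period.
The last day of the standstill period: 2029/04/08 + 28 days = 2029/05/06.
The date disbursement becomes effective: 2029/05/06 + 45 days = 2029/06/20. 2029/06/20 is a Wednesday, so no roll-forward applies.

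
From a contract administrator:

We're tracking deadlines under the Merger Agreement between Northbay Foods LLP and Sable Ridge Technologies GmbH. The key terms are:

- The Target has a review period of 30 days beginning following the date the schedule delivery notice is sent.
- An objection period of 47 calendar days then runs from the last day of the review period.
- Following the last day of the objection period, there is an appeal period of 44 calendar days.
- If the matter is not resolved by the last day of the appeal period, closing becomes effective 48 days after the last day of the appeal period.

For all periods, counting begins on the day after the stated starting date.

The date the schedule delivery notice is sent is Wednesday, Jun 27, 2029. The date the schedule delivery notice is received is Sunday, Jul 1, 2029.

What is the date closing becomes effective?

Dec 13, 2029

The last day of the review period: 30 calendar days after Jun 27, 2029 is Jul 27, 2029.
The last day of the objection period: 47 calendar days after Jul 27, 2029 is Sep 12, 2029.
The last day of the appeal period: 44 calendar days after Sep 12, 2029 is Oct 26, 2029.
The date closing becomes effective: Oct 26, 2029 + 48 days = Dec 13, 2029.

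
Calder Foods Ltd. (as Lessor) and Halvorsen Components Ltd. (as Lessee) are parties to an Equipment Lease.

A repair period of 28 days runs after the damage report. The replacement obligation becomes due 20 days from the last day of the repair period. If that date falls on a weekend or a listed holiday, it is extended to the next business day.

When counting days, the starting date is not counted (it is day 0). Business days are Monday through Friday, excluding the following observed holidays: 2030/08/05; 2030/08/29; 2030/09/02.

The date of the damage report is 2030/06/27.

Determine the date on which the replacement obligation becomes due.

The last day of the repair period: 28 calendar days after 2030/06/27 is 2030/07/25.
The date on which the replacement obligation becomes due: 20 calendar days after 2030/07/25 is 2030/08/14. 2030/08/14 is a Wednesday and is not a listed holiday, so no roll-forward applies.

2030/08/14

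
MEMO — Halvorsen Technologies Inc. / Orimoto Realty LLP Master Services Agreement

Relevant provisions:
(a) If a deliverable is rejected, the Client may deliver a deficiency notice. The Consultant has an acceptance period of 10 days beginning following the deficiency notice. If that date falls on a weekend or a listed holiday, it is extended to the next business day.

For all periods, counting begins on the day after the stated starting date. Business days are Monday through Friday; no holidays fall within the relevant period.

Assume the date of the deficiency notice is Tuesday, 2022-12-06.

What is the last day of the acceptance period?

The last day of the acceptance period: 2022-12-06 + 10 days = 2022-12-16. 2022-12-16 is a Friday, so no roll-forward applies.

2022-12-16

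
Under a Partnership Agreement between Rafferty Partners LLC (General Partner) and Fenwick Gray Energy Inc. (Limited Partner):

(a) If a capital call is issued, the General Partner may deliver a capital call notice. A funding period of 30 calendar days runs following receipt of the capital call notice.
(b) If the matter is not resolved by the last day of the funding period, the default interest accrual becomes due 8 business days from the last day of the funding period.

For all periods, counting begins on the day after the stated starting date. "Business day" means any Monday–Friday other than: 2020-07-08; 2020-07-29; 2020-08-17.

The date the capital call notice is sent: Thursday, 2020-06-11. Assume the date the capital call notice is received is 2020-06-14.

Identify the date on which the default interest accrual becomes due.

2020-07-24

The last day of the funding period: 30 calendar days after 2020-06-14 is 2020-07-14.
The date on which the default interest accrual becomes due: 8 business days after Tuesday, 2020-07-14, skipping weekends — Jul 15, Jul 16, Jul 17, Jul 20, Jul 21, Jul 22, Jul 23, Jul 24 — lands on Friday, 2020-07-24.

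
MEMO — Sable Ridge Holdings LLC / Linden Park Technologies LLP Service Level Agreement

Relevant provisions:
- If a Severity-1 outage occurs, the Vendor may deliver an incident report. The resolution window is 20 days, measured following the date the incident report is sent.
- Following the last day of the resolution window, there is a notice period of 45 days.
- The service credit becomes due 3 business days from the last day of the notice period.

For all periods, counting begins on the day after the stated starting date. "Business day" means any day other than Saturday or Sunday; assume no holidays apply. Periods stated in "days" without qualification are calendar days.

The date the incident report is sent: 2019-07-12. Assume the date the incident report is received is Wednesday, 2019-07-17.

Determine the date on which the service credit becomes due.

2019-09-18

The last day of the resolution window: 2019-07-12 + 20 days = 2019-08-01.
The last day of the notice period: 45 calendar days after 2019-08-01 is 2019-09-15.
From Sunday, 2019-09-15, 3 business days (Sep 16, Sep 17, Sep 18, skipping weekends) brings us to Wednesday, 2019-09-18, which is the date on which the service credit becomes due.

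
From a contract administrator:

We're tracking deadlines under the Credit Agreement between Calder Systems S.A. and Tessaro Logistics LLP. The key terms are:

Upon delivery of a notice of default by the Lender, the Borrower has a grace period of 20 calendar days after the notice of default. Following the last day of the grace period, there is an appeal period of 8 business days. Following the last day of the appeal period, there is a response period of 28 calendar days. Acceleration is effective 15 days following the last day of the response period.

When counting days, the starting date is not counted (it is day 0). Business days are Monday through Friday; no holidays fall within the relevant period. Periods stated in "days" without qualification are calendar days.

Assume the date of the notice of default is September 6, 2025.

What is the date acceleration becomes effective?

November 20, 2025

Adding 20 calendar days to September 6, 2025 gives September 26, 2025, which is the last day of the grace period.
The last day of the appeal period: counting 8 business days from Friday, September 26, 2025 (Sep 29, Sep 30, Oct 1, Oct 2, Oct 3, Oct 6, Oct 7, Oct 8, skipping weekends) reaches Wednesday, October 8, 2025.
The last day of the response period: 28 calendar days after October 8, 2025 is November 5, 2025.
The date acceleration becomes effective: 15 calendar days after November 5, 2025 is November 20, 2025.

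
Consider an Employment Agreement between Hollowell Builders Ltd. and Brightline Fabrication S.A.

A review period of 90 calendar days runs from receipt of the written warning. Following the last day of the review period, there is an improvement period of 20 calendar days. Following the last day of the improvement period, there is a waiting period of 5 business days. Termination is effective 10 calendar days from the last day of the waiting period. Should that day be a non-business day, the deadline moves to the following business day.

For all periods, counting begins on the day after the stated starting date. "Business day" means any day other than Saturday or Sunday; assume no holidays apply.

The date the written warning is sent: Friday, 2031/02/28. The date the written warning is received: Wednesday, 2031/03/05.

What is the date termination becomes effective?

2031/07/10

The last day of the review period: 90 calendar days after 2031/03/05 is 2031/06/03.
Adding 20 calendar days to 2031/06/03 gives 2031/06/23, which is the last day of the improvement period.
The last day of the waiting period: 5 business days after Monday, 2031/06/23, skipping weekends — Jun 24, Jun 25, Jun 26, Jun 27, Jun 30 — lands on Monday, 2031/06/30.
Adding 10 calendar days to 2031/06/30 gives 2031/07/10, which is the date termination becomes effective. 2031/07/10 is a Thursday, so no roll-forward applies.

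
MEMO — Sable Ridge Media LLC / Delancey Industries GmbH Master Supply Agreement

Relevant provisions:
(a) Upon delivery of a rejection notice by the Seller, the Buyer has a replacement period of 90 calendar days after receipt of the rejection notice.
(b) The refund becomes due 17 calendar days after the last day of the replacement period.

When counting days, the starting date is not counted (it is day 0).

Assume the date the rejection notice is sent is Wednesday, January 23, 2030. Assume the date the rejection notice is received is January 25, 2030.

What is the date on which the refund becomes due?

The last day of the replacement period: 90 calendar days after January 25, 2030 is April 25, 2030.
The date on which the refund becomes due: April 25, 2030 + 17 days = May 12, 2030.

May 12, 2030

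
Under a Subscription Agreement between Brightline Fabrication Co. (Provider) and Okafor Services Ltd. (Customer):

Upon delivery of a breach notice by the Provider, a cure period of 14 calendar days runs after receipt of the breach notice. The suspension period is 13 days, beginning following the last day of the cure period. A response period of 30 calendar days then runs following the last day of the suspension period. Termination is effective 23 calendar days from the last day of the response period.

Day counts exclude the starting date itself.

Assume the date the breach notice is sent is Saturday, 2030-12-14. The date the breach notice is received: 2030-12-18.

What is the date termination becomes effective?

The last day of the cure period: 2030-12-18 + 14 days = 2031-01-01.
The last day of the suspension period: 13 calendar days after 2031-01-01 is 2031-01-14.
Adding 30 calendar days to 2031-01-14 gives 2031-02-13, which is the last day of the response period.
Adding 23 calendar days to 2031-02-13 gives 2031-03-08, which is the date termination becomes effective.

2031-03-08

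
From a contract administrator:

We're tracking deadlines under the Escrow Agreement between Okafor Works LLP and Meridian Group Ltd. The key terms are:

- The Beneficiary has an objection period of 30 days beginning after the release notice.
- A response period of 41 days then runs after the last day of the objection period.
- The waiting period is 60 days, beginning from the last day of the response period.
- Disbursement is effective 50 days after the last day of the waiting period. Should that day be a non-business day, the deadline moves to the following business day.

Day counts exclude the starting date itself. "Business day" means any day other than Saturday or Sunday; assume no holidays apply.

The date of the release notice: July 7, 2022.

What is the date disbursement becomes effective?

January 4, 2023

The last day of the objection period: July 7, 2022 + 30 days = August 6, 2022.
The last day of the response period: August 6, 2022 + 41 days = September 16, 2022.
The last day of the waiting period: September 16, 2022 + 60 days = November 15, 2022.
The date disbursement becomes effective: November 15, 2022 + 50 days = January 4, 2023. January 4, 2023 is a Wednesday, so no roll-forward applies.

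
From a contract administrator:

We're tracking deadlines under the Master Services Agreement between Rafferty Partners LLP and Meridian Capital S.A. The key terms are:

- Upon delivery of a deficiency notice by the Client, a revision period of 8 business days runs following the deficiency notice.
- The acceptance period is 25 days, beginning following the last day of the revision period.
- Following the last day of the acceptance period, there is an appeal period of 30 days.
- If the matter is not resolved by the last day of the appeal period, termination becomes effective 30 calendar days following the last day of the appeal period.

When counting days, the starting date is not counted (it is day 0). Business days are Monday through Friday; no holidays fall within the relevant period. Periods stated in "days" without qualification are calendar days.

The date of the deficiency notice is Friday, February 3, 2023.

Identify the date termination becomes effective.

The last day of the revision period: 8 business days after Friday, February 3, 2023, skipping weekends — Feb 6, Feb 7, Feb 8, Feb 9, Feb 10, Feb 13, Feb 14, Feb 15 — lands on Wednesday, February 15, 2023.
Adding 25 calendar days to February 15, 2023 gives March 12, 2023, which is the last day of the acceptance period.
Adding 30 calendar days to March 12, 2023 gives April 11, 2023, which is the last day of the appeal period.
The date termination becomes effective: April 11, 2023 + 30 days = May 11, 2023.

May 11, 2023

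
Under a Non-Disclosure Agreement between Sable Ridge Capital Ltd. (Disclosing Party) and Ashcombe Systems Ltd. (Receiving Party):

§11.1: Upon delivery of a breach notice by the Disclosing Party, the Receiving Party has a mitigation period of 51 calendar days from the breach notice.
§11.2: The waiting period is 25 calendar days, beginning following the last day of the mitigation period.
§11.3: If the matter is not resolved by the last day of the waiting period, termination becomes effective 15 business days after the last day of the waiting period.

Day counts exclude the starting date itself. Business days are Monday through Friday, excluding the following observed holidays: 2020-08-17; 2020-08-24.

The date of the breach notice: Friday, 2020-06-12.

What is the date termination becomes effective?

Adding 51 calendar days to 2020-06-12 gives 2020-08-02, which is the last day of the mitigation period.
The last day of the waiting period: 25 calendar days after 2020-08-02 is 2020-08-27.
The date termination becomes effective: counting 15 business days from Thursday, 2020-08-27 (Aug 28, Aug 31, Sep 1, Sep 2, …, Sep 15, Sep 16, Sep 17, skipping weekends) reaches Thursday, 2020-09-17.

2020-09-17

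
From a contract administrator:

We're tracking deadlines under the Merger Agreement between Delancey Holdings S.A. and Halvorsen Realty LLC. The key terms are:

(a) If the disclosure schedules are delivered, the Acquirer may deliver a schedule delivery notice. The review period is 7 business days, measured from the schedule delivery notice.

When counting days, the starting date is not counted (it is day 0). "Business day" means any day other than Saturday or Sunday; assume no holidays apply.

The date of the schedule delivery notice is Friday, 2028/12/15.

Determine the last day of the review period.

The last day of the review period: 7 business days after Friday, 2028/12/15, skipping weekends — Dec 18, Dec 19, Dec 20, Dec 21, Dec 22, Dec 25, Dec 26 — lands on Tuesday, 2028/12/26.

2028/12/26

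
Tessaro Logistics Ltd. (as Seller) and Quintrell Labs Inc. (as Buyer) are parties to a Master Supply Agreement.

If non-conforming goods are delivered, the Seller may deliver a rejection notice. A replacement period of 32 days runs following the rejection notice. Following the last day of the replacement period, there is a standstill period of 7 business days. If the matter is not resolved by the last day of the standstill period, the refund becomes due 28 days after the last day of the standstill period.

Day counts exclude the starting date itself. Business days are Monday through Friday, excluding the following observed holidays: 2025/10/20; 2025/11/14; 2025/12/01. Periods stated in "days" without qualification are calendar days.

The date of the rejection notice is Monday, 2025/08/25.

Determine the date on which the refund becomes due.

2025/11/04

Adding 32 calendar days to 2025/08/25 gives 2025/09/26, which is the last day of the replacement period.
From Friday, 2025/09/26, 7 business days (Sep 29, Sep 30, Oct 1, Oct 2, Oct 3, Oct 6, Oct 7, skipping weekends) brings us to Tuesday, 2025/10/07, which is the last day of the standstill period.
Adding 28 calendar days to 2025/10/07 gives 2025/11/04, which is the date on which the refund becomes due.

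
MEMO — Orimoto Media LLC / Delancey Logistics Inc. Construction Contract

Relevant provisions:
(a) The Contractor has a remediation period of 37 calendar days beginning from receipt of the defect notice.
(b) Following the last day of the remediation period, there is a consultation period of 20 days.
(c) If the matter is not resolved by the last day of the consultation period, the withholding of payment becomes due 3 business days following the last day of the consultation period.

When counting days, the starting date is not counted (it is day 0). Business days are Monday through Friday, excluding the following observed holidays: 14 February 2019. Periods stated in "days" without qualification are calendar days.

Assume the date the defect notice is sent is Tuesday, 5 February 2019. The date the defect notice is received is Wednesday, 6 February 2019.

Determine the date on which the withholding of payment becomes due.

The last day of the remediation period: 37 calendar days after 6 February 2019 is 15 March 2019.
The last day of the consultation period: 15 March 2019 + 20 days = 4 April 2019.
From Thursday, 4 April 2019, 3 business days (Apr 5, Apr 8, Apr 9, skipping weekends) brings us to Tuesday, 9 April 2019, which is the date on which the withholding of payment becomes due.

9 April 2019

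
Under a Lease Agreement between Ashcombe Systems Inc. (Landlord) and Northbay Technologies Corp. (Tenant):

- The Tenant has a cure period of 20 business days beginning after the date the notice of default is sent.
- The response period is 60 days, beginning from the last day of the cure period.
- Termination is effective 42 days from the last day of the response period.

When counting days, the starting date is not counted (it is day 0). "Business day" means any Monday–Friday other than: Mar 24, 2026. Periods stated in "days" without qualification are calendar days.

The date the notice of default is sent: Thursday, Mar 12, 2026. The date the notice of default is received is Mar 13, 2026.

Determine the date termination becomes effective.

The last day of the cure period: counting 20 business days from Thursday, Mar 12, 2026 (Mar 13, Mar 16, Mar 17, Mar 18, …, Apr 8, Apr 9, Apr 10, skipping weekends and the listed holiday on Mar 24) reaches Friday, Apr 10, 2026.
The last day of the response period: Apr 10, 2026 + 60 days = Jun 9, 2026.
The date termination becomes effective: Jun 9, 2026 + 42 days = Jul 21, 2026.

Jul 21, 2026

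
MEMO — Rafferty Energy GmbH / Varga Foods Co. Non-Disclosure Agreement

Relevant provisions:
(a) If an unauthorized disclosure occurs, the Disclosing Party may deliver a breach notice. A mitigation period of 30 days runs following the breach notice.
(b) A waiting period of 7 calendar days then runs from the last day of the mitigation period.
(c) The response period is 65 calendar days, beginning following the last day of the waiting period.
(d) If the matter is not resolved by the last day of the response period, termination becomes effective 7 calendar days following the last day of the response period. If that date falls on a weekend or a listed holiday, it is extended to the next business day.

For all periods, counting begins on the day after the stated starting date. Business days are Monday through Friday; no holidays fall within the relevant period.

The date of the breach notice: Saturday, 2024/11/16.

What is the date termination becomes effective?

2025/03/05

The last day of the mitigation period: 30 calendar days after 2024/11/16 is 2024/12/16.
Adding 7 calendar days to 2024/12/16 gives 2024/12/23, which is the last day of the waiting period.
The last day of the response period: 2024/12/23 + 65 days = 2025/02/26.
The date termination becomes effective: 7 calendar days after 2025/02/26 is 2025/03/05. 2025/03/05 is a Wednesday, so no roll-forward applies.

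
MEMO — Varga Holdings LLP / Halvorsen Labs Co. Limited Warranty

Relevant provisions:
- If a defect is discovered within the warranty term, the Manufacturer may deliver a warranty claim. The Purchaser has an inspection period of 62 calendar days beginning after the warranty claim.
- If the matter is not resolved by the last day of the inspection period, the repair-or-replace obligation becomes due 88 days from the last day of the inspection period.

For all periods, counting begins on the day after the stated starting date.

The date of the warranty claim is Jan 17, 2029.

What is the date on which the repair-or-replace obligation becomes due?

Jun 16, 2029

The last day of the inspection period: 62 calendar days after Jan 17, 2029 is Mar 20, 2029.
The date on which the repair-or-replace obligation becomes due: Mar 20, 2029 + 88 days = Jun 16, 2029.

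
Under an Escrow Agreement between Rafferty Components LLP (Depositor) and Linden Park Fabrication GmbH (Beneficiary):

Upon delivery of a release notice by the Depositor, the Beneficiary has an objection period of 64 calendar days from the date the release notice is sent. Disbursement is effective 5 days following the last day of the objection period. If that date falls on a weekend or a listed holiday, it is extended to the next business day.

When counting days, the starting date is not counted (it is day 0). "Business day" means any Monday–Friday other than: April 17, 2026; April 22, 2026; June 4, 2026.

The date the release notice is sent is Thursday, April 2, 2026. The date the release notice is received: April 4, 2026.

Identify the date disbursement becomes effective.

June 10, 2026

The last day of the objection period: 64 calendar days after April 2, 2026 is June 5, 2026.
The date disbursement becomes effective: June 5, 2026 + 5 days = June 10, 2026. June 10, 2026 is a Wednesday and is not a listed holiday, so no roll-forward applies.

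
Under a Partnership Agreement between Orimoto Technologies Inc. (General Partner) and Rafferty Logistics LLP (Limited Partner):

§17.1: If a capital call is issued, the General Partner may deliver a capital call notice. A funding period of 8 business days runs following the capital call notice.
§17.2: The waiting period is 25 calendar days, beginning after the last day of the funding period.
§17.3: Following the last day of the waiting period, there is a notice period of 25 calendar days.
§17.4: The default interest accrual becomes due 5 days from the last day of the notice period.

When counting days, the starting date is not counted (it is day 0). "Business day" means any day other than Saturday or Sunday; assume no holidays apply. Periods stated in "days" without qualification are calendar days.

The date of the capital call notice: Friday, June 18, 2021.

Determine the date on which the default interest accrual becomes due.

August 24, 2021

The last day of the funding period: 8 business days after Friday, June 18, 2021, skipping weekends — Jun 21, Jun 22, Jun 23, Jun 24, Jun 25, Jun 28, Jun 29, Jun 30 — lands on Wednesday, June 30, 2021.
The last day of the waiting period: 25 calendar days after June 30, 2021 is July 25, 2021.
The last day of the notice period: 25 calendar days after July 25, 2021 is August 19, 2021.
Adding 5 calendar days to August 19, 2021 gives August 24, 2021, which is the date on which the default interest accrual becomes due.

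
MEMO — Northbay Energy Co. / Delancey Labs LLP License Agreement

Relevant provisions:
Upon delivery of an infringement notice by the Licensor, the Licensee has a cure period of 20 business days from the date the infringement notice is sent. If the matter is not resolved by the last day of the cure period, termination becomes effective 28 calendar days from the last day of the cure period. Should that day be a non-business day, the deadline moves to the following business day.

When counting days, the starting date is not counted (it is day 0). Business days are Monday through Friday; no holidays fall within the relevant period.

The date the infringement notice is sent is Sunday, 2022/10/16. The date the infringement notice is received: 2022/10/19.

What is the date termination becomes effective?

2022/12/09

The last day of the cure period: 20 business days after Sunday, 2022/10/16, skipping weekends — Oct 17, Oct 18, Oct 19, Oct 20, …, Nov 9, Nov 10, Nov 11 — lands on Friday, 2022/11/11.
The date termination becomes effective: 2022/11/11 + 28 days = 2022/12/09. 2022/12/09 is a Friday, so no roll-forward applies.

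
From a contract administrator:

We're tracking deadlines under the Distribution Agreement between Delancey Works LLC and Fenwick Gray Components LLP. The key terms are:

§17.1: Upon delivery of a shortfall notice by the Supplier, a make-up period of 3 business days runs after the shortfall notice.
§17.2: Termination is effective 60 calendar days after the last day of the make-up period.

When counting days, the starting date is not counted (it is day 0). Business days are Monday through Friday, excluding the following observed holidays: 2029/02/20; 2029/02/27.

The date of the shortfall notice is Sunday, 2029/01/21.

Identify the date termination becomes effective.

From Sunday, 2029/01/21, 3 business days (Jan 22, Jan 23, Jan 24, skipping weekends) brings us to Wednesday, 2029/01/24, which is the last day of the make-up period.
The date termination becomes effective: 2029/01/24 + 60 days = 2029/03/25.

2029/03/25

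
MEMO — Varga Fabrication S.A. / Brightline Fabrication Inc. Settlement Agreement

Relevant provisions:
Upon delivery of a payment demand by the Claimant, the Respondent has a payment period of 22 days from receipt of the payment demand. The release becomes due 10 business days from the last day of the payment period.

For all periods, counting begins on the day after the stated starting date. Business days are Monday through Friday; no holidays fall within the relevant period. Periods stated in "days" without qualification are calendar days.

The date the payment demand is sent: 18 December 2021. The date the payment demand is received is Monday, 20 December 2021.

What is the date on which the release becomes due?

Adding 22 calendar days to 20 December 2021 gives 11 January 2022, which is the last day of the payment period.
The date on which the release becomes due: 10 business days after Tuesday, 11 January 2022, skipping weekends — Jan 12, Jan 13, Jan 14, Jan 17, Jan 18, Jan 19, Jan 20, Jan 21, Jan 24, Jan 25 — lands on Tuesday, 25 January 2022.

25 January 2022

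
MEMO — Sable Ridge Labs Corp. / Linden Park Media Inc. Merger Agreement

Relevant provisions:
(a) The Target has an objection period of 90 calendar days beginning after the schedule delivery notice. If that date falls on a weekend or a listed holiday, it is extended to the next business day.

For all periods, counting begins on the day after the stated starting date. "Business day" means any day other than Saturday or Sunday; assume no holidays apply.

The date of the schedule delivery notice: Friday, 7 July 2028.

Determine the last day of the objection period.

The last day of the objection period: 7 July 2028 + 90 days = 5 October 2028. 5 October 2028 is a Thursday, so no roll-forward applies.

5 October 2028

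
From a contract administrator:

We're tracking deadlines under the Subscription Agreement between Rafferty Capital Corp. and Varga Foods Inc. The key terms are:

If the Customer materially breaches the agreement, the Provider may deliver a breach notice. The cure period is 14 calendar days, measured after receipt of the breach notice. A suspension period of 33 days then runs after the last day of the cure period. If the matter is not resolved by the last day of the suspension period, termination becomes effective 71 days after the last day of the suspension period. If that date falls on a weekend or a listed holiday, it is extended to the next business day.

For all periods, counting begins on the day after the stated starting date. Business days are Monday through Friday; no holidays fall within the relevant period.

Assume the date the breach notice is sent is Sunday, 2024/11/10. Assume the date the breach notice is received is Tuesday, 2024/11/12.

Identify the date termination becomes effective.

The last day of the cure period: 14 calendar days after 2024/11/12 is 2024/11/26.
Adding 33 calendar days to 2024/11/26 gives 2024/12/29, which is the last day of the suspension period.
The date termination becomes effective: 2024/12/29 + 71 days = 2025/03/10. 2025/03/10 is a Monday, so no roll-forward applies.

2025/03/10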